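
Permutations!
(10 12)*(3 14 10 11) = [0, 1, 2, 14, 4, 5, 6, 7, 8, 9, 12, 3, 11, 13, 10] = (3 14 10 12 11)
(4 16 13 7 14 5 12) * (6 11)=(4 16 13 7 14 5 12)(6 11)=[0, 1, 2, 3, 16, 12, 11, 14, 8, 9, 10, 6, 4, 7, 5, 15, 13]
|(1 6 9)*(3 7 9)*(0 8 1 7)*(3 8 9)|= 12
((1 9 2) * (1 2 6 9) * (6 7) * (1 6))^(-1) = ((1 6 9 7))^(-1) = (1 7 9 6)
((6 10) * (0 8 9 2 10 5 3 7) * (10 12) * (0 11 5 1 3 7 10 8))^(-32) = ((1 3 10 6)(2 12 8 9)(5 7 11))^(-32) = (12)(5 7 11)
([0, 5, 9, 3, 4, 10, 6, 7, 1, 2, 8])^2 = [0, 10, 2, 3, 4, 8, 6, 7, 5, 9, 1]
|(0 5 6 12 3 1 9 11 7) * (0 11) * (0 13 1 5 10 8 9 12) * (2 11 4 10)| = |(0 2 11 7 4 10 8 9 13 1 12 3 5 6)| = 14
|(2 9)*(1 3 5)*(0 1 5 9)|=5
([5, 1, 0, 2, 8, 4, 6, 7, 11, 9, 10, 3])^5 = [3, 1, 11, 8, 0, 2, 6, 7, 5, 9, 10, 4]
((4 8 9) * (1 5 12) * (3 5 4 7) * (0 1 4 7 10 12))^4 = ((0 1 7 3 5)(4 8 9 10 12))^4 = (0 5 3 7 1)(4 12 10 9 8)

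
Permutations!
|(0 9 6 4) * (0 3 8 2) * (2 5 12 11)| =|(0 9 6 4 3 8 5 12 11 2)| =10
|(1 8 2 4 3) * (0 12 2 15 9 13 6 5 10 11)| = |(0 12 2 4 3 1 8 15 9 13 6 5 10 11)| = 14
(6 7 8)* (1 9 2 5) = (1 9 2 5)(6 7 8) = [0, 9, 5, 3, 4, 1, 7, 8, 6, 2]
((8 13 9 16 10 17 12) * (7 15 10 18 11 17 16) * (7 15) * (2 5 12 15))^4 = ((2 5 12 8 13 9)(10 16 18 11 17 15))^4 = (2 13 12)(5 9 8)(10 17 18)(11 16 15)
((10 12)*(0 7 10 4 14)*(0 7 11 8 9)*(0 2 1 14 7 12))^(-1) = (0 10 7 4 12 14 1 2 9 8 11)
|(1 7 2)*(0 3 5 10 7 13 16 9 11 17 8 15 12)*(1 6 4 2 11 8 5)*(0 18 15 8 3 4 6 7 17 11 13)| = |(0 4 2 7 13 16 9 3 1)(5 10 17)(12 18 15)| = 9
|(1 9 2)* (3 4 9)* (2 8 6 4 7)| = 4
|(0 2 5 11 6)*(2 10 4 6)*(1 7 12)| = |(0 10 4 6)(1 7 12)(2 5 11)| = 12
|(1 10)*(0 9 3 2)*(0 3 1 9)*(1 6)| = 4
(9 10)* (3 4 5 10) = (3 4 5 10 9) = [0, 1, 2, 4, 5, 10, 6, 7, 8, 3, 9]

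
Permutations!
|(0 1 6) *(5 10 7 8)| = |(0 1 6)(5 10 7 8)| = 12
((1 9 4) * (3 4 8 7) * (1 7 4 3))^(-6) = (1 7 4 8 9)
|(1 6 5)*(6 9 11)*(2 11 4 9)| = |(1 2 11 6 5)(4 9)| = 10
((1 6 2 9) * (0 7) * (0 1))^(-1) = ((0 7 1 6 2 9))^(-1) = (0 9 2 6 1 7)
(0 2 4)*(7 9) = (0 2 4)(7 9) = [2, 1, 4, 3, 0, 5, 6, 9, 8, 7]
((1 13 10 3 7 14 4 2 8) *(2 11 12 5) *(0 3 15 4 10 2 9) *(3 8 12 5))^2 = ((0 8 1 13 2 12 3 7 14 10 15 4 11 5 9))^2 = (0 1 2 3 14 15 11 9 8 13 12 7 10 4 5)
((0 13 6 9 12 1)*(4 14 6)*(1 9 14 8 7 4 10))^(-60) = (14)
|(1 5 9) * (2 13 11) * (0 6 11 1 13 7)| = 20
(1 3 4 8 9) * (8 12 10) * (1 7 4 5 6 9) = (1 3 5 6 9 7 4 12 10 8) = [0, 3, 2, 5, 12, 6, 9, 4, 1, 7, 8, 11, 10]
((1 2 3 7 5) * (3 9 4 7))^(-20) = (1 7 9)(2 5 4)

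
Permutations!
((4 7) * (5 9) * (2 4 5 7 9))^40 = (9)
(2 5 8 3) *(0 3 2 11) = (0 3 11)(2 5 8) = [3, 1, 5, 11, 4, 8, 6, 7, 2, 9, 10, 0]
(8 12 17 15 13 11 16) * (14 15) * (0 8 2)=(0 8 12 17 14 15 13 11 16 2)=[8, 1, 0, 3, 4, 5, 6, 7, 12, 9, 10, 16, 17, 11, 15, 13, 2, 14]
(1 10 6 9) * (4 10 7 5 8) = (1 7 5 8 4 10 6 9) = [0, 7, 2, 3, 10, 8, 9, 5, 4, 1, 6]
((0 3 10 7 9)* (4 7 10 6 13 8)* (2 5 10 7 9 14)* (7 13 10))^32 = ((0 3 6 10 13 8 4 9)(2 5 7 14))^32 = (14)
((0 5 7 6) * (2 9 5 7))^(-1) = ((0 7 6)(2 9 5))^(-1) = (0 6 7)(2 5 9)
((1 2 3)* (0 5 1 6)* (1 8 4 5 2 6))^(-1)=(0 6 1 3 2)(4 8 5)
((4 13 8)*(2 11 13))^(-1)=((2 11 13 8 4))^(-1)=(2 4 8 13 11)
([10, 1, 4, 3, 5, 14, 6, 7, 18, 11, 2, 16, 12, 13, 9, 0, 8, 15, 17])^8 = (0 16 4 17 9 10 8 5 15 11 2 18 14)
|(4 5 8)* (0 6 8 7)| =|(0 6 8 4 5 7)| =6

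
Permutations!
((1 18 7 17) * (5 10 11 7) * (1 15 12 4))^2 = (1 5 11 17 12)(4 18 10 7 15)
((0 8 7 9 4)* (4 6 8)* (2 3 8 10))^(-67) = (0 4)(2 7 10 8 6 3 9)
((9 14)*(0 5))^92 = ((0 5)(9 14))^92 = (14)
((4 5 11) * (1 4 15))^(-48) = (1 5 15 4 11)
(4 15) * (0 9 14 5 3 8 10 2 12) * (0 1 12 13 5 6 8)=(0 9 14 6 8 10 2 13 5 3)(1 12)(4 15)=[9, 12, 13, 0, 15, 3, 8, 7, 10, 14, 2, 11, 1, 5, 6, 4]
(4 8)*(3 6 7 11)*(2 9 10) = [0, 1, 9, 6, 8, 5, 7, 11, 4, 10, 2, 3] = (2 9 10)(3 6 7 11)(4 8)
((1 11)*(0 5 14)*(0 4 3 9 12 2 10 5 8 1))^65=(0 8 1 11)(2 10 5 14 4 3 9 12)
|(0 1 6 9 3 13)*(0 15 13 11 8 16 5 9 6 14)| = |(0 1 14)(3 11 8 16 5 9)(13 15)| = 6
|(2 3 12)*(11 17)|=|(2 3 12)(11 17)|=6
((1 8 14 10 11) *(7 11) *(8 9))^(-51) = ((1 9 8 14 10 7 11))^(-51) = (1 7 14 9 11 10 8)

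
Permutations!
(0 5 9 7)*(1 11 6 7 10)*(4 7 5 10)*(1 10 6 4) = (0 6 5 9 1 11 4 7) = [6, 11, 2, 3, 7, 9, 5, 0, 8, 1, 10, 4]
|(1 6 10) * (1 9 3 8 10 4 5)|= |(1 6 4 5)(3 8 10 9)|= 4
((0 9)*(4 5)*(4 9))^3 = ((0 4 5 9))^3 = (0 9 5 4)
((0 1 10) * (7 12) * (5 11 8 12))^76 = (0 1 10)(5 11 8 12 7)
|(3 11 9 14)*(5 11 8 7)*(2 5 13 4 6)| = |(2 5 11 9 14 3 8 7 13 4 6)| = 11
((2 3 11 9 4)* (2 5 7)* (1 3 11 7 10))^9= (11)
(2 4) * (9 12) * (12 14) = (2 4)(9 14 12) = [0, 1, 4, 3, 2, 5, 6, 7, 8, 14, 10, 11, 9, 13, 12]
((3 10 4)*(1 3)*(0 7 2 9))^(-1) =(0 9 2 7)(1 4 10 3)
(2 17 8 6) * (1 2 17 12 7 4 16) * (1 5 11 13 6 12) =(1 2)(4 16 5 11 13 6 17 8 12 7) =[0, 2, 1, 3, 16, 11, 17, 4, 12, 9, 10, 13, 7, 6, 14, 15, 5, 8]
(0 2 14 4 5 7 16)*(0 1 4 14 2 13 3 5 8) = (0 13 3 5 7 16 1 4 8) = [13, 4, 2, 5, 8, 7, 6, 16, 0, 9, 10, 11, 12, 3, 14, 15, 1]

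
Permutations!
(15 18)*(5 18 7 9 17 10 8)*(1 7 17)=(1 7 9)(5 18 15 17 10 8)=[0, 7, 2, 3, 4, 18, 6, 9, 5, 1, 8, 11, 12, 13, 14, 17, 16, 10, 15]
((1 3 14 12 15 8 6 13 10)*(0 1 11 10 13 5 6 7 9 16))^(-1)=((0 1 3 14 12 15 8 7 9 16)(5 6)(10 11))^(-1)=(0 16 9 7 8 15 12 14 3 1)(5 6)(10 11)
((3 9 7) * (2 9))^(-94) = (2 7)(3 9)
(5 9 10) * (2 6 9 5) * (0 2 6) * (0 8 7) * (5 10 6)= (0 2 8 7)(5 10)(6 9)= [2, 1, 8, 3, 4, 10, 9, 0, 7, 6, 5]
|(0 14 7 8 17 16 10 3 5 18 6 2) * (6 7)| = |(0 14 6 2)(3 5 18 7 8 17 16 10)| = 8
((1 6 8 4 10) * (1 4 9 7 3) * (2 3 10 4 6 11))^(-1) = (1 3 2 11)(6 10 7 9 8)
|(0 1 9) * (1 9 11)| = 2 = |(0 9)(1 11)|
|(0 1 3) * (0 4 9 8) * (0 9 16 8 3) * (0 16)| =|(0 1 16 8 9 3 4)| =7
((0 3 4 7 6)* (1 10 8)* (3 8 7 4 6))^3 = (0 10 6 1 3 8 7)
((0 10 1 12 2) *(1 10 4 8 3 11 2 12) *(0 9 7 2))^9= ((12)(0 4 8 3 11)(2 9 7))^9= (12)(0 11 3 8 4)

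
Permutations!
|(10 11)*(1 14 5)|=6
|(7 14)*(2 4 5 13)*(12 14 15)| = |(2 4 5 13)(7 15 12 14)| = 4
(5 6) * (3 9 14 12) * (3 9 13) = (3 13)(5 6)(9 14 12) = [0, 1, 2, 13, 4, 6, 5, 7, 8, 14, 10, 11, 9, 3, 12]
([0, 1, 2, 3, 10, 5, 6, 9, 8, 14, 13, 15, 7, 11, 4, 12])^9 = (15)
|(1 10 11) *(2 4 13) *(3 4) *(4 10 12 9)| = 9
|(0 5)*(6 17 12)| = |(0 5)(6 17 12)| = 6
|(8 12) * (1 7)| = |(1 7)(8 12)| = 2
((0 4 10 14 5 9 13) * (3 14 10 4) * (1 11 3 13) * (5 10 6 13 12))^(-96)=((0 12 5 9 1 11 3 14 10 6 13))^(-96)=(0 9 3 6 12 1 14 13 5 11 10)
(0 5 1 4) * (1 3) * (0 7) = (0 5 3 1 4 7) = [5, 4, 2, 1, 7, 3, 6, 0]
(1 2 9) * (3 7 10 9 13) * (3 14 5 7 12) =(1 2 13 14 5 7 10 9)(3 12) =[0, 2, 13, 12, 4, 7, 6, 10, 8, 1, 9, 11, 3, 14, 5]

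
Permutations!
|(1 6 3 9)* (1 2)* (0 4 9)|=|(0 4 9 2 1 6 3)|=7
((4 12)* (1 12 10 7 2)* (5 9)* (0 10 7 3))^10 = (12)(0 10 3)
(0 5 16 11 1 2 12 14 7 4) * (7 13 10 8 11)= (0 5 16 7 4)(1 2 12 14 13 10 8 11)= [5, 2, 12, 3, 0, 16, 6, 4, 11, 9, 8, 1, 14, 10, 13, 15, 7]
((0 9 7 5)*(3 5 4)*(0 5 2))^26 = ((0 9 7 4 3 2))^26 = (0 7 3)(2 9 4)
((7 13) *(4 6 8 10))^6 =((4 6 8 10)(7 13))^6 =(13)(4 8)(6 10)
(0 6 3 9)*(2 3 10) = (0 6 10 2 3 9) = [6, 1, 3, 9, 4, 5, 10, 7, 8, 0, 2]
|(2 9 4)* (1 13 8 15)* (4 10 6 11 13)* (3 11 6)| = 10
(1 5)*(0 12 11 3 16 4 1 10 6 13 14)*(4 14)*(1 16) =(0 12 11 3 1 5 10 6 13 4 16 14) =[12, 5, 2, 1, 16, 10, 13, 7, 8, 9, 6, 3, 11, 4, 0, 15, 14]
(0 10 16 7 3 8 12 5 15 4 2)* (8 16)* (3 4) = (0 10 8 12 5 15 3 16 7 4 2) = [10, 1, 0, 16, 2, 15, 6, 4, 12, 9, 8, 11, 5, 13, 14, 3, 7]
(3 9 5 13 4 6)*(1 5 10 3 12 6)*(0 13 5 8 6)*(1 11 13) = (0 1 8 6 12)(3 9 10)(4 11 13) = [1, 8, 2, 9, 11, 5, 12, 7, 6, 10, 3, 13, 0, 4]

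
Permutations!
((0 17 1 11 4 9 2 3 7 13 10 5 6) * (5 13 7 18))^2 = (0 1 4 2 18 6 17 11 9 3 5)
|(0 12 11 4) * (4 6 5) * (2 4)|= 7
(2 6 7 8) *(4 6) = (2 4 6 7 8) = [0, 1, 4, 3, 6, 5, 7, 8, 2]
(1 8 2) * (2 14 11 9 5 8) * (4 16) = (1 2)(4 16)(5 8 14 11 9) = [0, 2, 1, 3, 16, 8, 6, 7, 14, 5, 10, 9, 12, 13, 11, 15, 4]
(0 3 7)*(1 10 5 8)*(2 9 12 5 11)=(0 3 7)(1 10 11 2 9 12 5 8)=[3, 10, 9, 7, 4, 8, 6, 0, 1, 12, 11, 2, 5]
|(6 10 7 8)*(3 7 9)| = 6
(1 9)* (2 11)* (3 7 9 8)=(1 8 3 7 9)(2 11)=[0, 8, 11, 7, 4, 5, 6, 9, 3, 1, 10, 2]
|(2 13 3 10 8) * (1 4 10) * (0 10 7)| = |(0 10 8 2 13 3 1 4 7)| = 9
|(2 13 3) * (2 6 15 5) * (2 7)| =|(2 13 3 6 15 5 7)| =7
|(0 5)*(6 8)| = |(0 5)(6 8)| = 2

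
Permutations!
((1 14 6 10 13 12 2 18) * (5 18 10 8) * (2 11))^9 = (1 8)(2 11 12 13 10)(5 14)(6 18)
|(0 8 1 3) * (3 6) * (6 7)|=6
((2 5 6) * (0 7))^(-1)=(0 7)(2 6 5)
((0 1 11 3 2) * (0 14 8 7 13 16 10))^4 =(0 2 13 1 14 16 11 8 10 3 7)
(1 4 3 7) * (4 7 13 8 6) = (1 7)(3 13 8 6 4) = [0, 7, 2, 13, 3, 5, 4, 1, 6, 9, 10, 11, 12, 8]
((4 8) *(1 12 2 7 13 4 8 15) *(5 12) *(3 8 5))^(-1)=(1 15 4 13 7 2 12 5 8 3)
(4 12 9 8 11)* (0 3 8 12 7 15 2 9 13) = (0 3 8 11 4 7 15 2 9 12 13) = [3, 1, 9, 8, 7, 5, 6, 15, 11, 12, 10, 4, 13, 0, 14, 2]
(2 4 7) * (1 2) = [0, 2, 4, 3, 7, 5, 6, 1] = (1 2 4 7)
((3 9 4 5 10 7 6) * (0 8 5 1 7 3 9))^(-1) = (0 3 10 5 8)(1 4 9 6 7)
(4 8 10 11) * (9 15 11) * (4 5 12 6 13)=(4 8 10 9 15 11 5 12 6 13)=[0, 1, 2, 3, 8, 12, 13, 7, 10, 15, 9, 5, 6, 4, 14, 11]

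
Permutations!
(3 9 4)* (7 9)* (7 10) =[0, 1, 2, 10, 3, 5, 6, 9, 8, 4, 7] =(3 10 7 9 4)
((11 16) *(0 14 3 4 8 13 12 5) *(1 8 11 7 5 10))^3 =(0 4 7 14 11 5 3 16)(1 12 8 10 13)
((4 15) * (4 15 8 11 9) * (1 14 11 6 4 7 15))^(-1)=(1 15 7 9 11 14)(4 6 8)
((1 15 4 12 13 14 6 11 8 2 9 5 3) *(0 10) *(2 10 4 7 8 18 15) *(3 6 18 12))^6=(0 5 18 4 6 15 3 11 7 1 12 8 2 13 10 9 14)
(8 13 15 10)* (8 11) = (8 13 15 10 11) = [0, 1, 2, 3, 4, 5, 6, 7, 13, 9, 11, 8, 12, 15, 14, 10]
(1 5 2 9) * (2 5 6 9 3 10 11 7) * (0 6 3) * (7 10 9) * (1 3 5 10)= (0 6 7 2)(1 5 10 11)(3 9)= [6, 5, 0, 9, 4, 10, 7, 2, 8, 3, 11, 1]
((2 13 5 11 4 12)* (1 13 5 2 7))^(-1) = ((1 13 2 5 11 4 12 7))^(-1) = (1 7 12 4 11 5 2 13)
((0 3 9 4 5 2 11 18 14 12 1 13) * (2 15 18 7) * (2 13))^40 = ((0 3 9 4 5 15 18 14 12 1 2 11 7 13))^40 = (0 7 2 12 18 5 9)(1 14 15 4 3 13 11)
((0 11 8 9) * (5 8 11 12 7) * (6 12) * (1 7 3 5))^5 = ((0 6 12 3 5 8 9)(1 7))^5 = (0 8 3 6 9 5 12)(1 7)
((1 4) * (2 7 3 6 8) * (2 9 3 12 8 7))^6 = (12)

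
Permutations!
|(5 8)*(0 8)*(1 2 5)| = |(0 8 1 2 5)| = 5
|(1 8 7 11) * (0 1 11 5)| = |(11)(0 1 8 7 5)| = 5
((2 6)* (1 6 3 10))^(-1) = ((1 6 2 3 10))^(-1) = (1 10 3 2 6)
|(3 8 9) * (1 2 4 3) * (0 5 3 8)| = 15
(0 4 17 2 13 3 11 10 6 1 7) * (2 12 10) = (0 4 17 12 10 6 1 7)(2 13 3 11) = [4, 7, 13, 11, 17, 5, 1, 0, 8, 9, 6, 2, 10, 3, 14, 15, 16, 12]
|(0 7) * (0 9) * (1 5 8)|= |(0 7 9)(1 5 8)|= 3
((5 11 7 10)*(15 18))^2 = (18)(5 7)(10 11)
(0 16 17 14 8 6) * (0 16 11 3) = (0 11 3)(6 16 17 14 8) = [11, 1, 2, 0, 4, 5, 16, 7, 6, 9, 10, 3, 12, 13, 8, 15, 17, 14]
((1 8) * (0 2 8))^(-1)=((0 2 8 1))^(-1)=(0 1 8 2)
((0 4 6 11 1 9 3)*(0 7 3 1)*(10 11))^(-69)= ((0 4 6 10 11)(1 9)(3 7))^(-69)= (0 4 6 10 11)(1 9)(3 7)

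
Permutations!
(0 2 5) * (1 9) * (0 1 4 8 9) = (0 2 5 1)(4 8 9) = [2, 0, 5, 3, 8, 1, 6, 7, 9, 4]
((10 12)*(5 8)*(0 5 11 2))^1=(0 5 8 11 2)(10 12)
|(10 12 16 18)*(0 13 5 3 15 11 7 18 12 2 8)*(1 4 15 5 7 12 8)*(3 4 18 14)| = 12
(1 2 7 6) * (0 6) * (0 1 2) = [6, 0, 7, 3, 4, 5, 2, 1] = (0 6 2 7 1)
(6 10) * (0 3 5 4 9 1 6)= (0 3 5 4 9 1 6 10)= [3, 6, 2, 5, 9, 4, 10, 7, 8, 1, 0]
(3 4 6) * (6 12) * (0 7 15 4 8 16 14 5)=(0 7 15 4 12 6 3 8 16 14 5)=[7, 1, 2, 8, 12, 0, 3, 15, 16, 9, 10, 11, 6, 13, 5, 4, 14]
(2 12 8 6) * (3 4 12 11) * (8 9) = (2 11 3 4 12 9 8 6) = [0, 1, 11, 4, 12, 5, 2, 7, 6, 8, 10, 3, 9]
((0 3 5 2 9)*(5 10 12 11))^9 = (0 3 10 12 11 5 2 9) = ((0 3 10 12 11 5 2 9))^9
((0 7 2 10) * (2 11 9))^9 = (0 9)(2 7)(10 11)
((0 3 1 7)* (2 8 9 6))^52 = ((0 3 1 7)(2 8 9 6))^52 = (9)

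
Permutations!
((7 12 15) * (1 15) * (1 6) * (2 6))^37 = (1 15 7 12 2 6)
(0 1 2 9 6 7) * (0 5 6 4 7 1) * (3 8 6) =(1 2 9 4 7 5 3 8 6) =[0, 2, 9, 8, 7, 3, 1, 5, 6, 4]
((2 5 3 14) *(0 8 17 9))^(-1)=((0 8 17 9)(2 5 3 14))^(-1)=(0 9 17 8)(2 14 3 5)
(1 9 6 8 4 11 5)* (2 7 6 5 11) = (11)(1 9 5)(2 7 6 8 4) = [0, 9, 7, 3, 2, 1, 8, 6, 4, 5, 10, 11]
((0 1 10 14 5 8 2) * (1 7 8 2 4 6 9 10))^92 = ((0 7 8 4 6 9 10 14 5 2))^92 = (0 8 6 10 5)(2 7 4 9 14)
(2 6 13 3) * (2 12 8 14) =[0, 1, 6, 12, 4, 5, 13, 7, 14, 9, 10, 11, 8, 3, 2] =(2 6 13 3 12 8 14)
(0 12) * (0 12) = (12) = [0, 1, 2, 3, 4, 5, 6, 7, 8, 9, 10, 11, 12]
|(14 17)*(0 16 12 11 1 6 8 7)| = |(0 16 12 11 1 6 8 7)(14 17)| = 8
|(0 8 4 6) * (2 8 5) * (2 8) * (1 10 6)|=7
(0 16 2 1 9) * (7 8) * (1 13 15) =[16, 9, 13, 3, 4, 5, 6, 8, 7, 0, 10, 11, 12, 15, 14, 1, 2] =(0 16 2 13 15 1 9)(7 8)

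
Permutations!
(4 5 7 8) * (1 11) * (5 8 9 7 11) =(1 5 11)(4 8)(7 9) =[0, 5, 2, 3, 8, 11, 6, 9, 4, 7, 10, 1]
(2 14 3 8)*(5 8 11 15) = [0, 1, 14, 11, 4, 8, 6, 7, 2, 9, 10, 15, 12, 13, 3, 5] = (2 14 3 11 15 5 8)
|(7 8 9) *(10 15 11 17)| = |(7 8 9)(10 15 11 17)| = 12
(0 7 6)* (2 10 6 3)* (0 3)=[7, 1, 10, 2, 4, 5, 3, 0, 8, 9, 6]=(0 7)(2 10 6 3)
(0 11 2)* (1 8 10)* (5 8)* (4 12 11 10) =(0 10 1 5 8 4 12 11 2) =[10, 5, 0, 3, 12, 8, 6, 7, 4, 9, 1, 2, 11]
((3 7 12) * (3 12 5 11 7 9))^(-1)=(12)(3 9)(5 7 11)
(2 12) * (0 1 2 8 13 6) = (0 1 2 12 8 13 6) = [1, 2, 12, 3, 4, 5, 0, 7, 13, 9, 10, 11, 8, 6]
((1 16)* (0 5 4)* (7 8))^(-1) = ((0 5 4)(1 16)(7 8))^(-1) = (0 4 5)(1 16)(7 8)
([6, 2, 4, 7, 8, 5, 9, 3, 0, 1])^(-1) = (0 8 4 2 1 9 6)(3 7)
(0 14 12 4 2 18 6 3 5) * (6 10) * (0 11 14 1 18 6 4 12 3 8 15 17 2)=[1, 18, 6, 5, 0, 11, 8, 7, 15, 9, 4, 14, 12, 13, 3, 17, 16, 2, 10]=(0 1 18 10 4)(2 6 8 15 17)(3 5 11 14)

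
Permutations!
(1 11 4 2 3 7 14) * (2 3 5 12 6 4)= [0, 11, 5, 7, 3, 12, 4, 14, 8, 9, 10, 2, 6, 13, 1]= (1 11 2 5 12 6 4 3 7 14)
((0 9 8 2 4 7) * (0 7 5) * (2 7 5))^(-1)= ((0 9 8 7 5)(2 4))^(-1)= (0 5 7 8 9)(2 4)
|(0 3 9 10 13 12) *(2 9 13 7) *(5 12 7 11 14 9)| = |(0 3 13 7 2 5 12)(9 10 11 14)| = 28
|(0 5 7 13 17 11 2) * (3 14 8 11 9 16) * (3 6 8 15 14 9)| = 12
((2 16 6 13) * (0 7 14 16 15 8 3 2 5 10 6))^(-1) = (0 16 14 7)(2 3 8 15)(5 13 6 10)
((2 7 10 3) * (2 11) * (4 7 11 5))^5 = ((2 11)(3 5 4 7 10))^5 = (2 11)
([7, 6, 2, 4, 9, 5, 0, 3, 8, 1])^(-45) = [9, 3, 2, 6, 0, 5, 4, 1, 8, 7]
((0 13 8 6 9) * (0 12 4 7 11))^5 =((0 13 8 6 9 12 4 7 11))^5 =(0 12 13 4 8 7 6 11 9)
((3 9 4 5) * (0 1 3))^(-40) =(0 3 4)(1 9 5)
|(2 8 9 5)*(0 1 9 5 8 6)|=|(0 1 9 8 5 2 6)|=7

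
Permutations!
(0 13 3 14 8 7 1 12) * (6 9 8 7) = (0 13 3 14 7 1 12)(6 9 8) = [13, 12, 2, 14, 4, 5, 9, 1, 6, 8, 10, 11, 0, 3, 7]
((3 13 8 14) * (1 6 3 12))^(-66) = ((1 6 3 13 8 14 12))^(-66) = (1 8 6 14 3 12 13)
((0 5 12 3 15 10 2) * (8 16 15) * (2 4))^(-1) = (0 2 4 10 15 16 8 3 12 5)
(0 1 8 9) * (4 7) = (0 1 8 9)(4 7) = [1, 8, 2, 3, 7, 5, 6, 4, 9, 0]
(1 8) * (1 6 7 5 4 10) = (1 8 6 7 5 4 10) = [0, 8, 2, 3, 10, 4, 7, 5, 6, 9, 1]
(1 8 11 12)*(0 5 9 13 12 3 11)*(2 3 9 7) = [5, 8, 3, 11, 4, 7, 6, 2, 0, 13, 10, 9, 1, 12] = (0 5 7 2 3 11 9 13 12 1 8)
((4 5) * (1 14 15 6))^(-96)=((1 14 15 6)(4 5))^(-96)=(15)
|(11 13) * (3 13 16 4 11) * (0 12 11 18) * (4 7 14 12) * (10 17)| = |(0 4 18)(3 13)(7 14 12 11 16)(10 17)| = 30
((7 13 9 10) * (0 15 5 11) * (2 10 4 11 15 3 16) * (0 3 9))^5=(0 16)(2 9)(3 13)(4 10)(5 15)(7 11)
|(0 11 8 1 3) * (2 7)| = |(0 11 8 1 3)(2 7)| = 10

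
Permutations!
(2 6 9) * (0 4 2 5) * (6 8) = [4, 1, 8, 3, 2, 0, 9, 7, 6, 5] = (0 4 2 8 6 9 5)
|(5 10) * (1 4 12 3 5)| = 6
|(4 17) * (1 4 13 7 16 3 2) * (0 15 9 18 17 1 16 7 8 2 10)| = |(0 15 9 18 17 13 8 2 16 3 10)(1 4)| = 22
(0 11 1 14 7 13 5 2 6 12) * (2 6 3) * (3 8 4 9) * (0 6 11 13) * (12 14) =(0 13 5 11 1 12 6 14 7)(2 8 4 9 3) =[13, 12, 8, 2, 9, 11, 14, 0, 4, 3, 10, 1, 6, 5, 7]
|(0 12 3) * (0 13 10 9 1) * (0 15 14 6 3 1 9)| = 9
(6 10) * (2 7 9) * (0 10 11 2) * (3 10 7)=(0 7 9)(2 3 10 6 11)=[7, 1, 3, 10, 4, 5, 11, 9, 8, 0, 6, 2]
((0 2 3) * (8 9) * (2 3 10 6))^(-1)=((0 3)(2 10 6)(8 9))^(-1)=(0 3)(2 6 10)(8 9)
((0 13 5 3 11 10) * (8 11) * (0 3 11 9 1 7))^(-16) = ((0 13 5 11 10 3 8 9 1 7))^(-16) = (0 10 1 5 8)(3 7 11 9 13)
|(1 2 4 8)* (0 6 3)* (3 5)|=4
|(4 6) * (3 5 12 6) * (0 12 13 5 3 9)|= |(0 12 6 4 9)(5 13)|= 10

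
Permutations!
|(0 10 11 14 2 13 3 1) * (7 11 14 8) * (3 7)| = 10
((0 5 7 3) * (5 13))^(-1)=(0 3 7 5 13)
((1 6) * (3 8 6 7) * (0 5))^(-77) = (0 5)(1 8 7 6 3)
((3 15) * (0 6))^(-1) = ((0 6)(3 15))^(-1) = (0 6)(3 15)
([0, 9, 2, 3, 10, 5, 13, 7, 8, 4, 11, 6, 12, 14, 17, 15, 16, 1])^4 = [0, 11, 2, 3, 13, 5, 1, 7, 8, 6, 14, 17, 12, 9, 4, 15, 16, 10]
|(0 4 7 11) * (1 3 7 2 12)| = |(0 4 2 12 1 3 7 11)| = 8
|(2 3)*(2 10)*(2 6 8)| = 5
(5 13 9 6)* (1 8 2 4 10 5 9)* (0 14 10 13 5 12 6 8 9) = (0 14 10 12 6)(1 9 8 2 4 13) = [14, 9, 4, 3, 13, 5, 0, 7, 2, 8, 12, 11, 6, 1, 10]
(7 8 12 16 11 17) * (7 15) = (7 8 12 16 11 17 15) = [0, 1, 2, 3, 4, 5, 6, 8, 12, 9, 10, 17, 16, 13, 14, 7, 11, 15]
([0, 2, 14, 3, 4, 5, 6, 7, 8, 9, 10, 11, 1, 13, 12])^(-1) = [0, 12, 1, 3, 4, 5, 6, 7, 8, 9, 10, 11, 14, 13, 2]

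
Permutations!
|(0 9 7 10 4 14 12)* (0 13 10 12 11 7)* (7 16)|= 8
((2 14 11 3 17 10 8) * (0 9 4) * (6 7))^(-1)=((0 9 4)(2 14 11 3 17 10 8)(6 7))^(-1)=(0 4 9)(2 8 10 17 3 11 14)(6 7)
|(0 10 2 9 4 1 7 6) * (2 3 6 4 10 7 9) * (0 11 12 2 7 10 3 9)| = 11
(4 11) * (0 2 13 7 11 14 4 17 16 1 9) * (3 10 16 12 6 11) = (0 2 13 7 3 10 16 1 9)(4 14)(6 11 17 12) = [2, 9, 13, 10, 14, 5, 11, 3, 8, 0, 16, 17, 6, 7, 4, 15, 1, 12]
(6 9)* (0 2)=(0 2)(6 9)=[2, 1, 0, 3, 4, 5, 9, 7, 8, 6]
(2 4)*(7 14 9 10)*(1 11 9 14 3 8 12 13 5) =(14)(1 11 9 10 7 3 8 12 13 5)(2 4) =[0, 11, 4, 8, 2, 1, 6, 3, 12, 10, 7, 9, 13, 5, 14]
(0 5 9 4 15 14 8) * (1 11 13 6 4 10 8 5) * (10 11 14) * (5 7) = (0 1 14 7 5 9 11 13 6 4 15 10 8) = [1, 14, 2, 3, 15, 9, 4, 5, 0, 11, 8, 13, 12, 6, 7, 10]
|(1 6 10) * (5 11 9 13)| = |(1 6 10)(5 11 9 13)| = 12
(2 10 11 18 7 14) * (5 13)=(2 10 11 18 7 14)(5 13)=[0, 1, 10, 3, 4, 13, 6, 14, 8, 9, 11, 18, 12, 5, 2, 15, 16, 17, 7]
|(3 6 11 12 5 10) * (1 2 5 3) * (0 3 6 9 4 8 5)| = 9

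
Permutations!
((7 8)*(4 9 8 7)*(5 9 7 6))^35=(4 8 9 5 6 7)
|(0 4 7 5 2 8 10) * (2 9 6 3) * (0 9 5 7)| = |(0 4)(2 8 10 9 6 3)| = 6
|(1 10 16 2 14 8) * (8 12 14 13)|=6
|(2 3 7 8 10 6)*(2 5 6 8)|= 6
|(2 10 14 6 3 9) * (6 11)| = |(2 10 14 11 6 3 9)| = 7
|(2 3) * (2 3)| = |(3)| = 1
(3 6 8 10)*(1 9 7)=[0, 9, 2, 6, 4, 5, 8, 1, 10, 7, 3]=(1 9 7)(3 6 8 10)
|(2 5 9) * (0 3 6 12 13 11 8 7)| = |(0 3 6 12 13 11 8 7)(2 5 9)| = 24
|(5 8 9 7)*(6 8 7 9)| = 2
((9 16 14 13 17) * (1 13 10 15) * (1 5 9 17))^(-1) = ((17)(1 13)(5 9 16 14 10 15))^(-1) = (17)(1 13)(5 15 10 14 16 9)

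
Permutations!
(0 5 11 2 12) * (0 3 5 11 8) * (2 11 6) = [6, 1, 12, 5, 4, 8, 2, 7, 0, 9, 10, 11, 3] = (0 6 2 12 3 5 8)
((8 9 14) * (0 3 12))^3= ((0 3 12)(8 9 14))^3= (14)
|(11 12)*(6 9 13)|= 6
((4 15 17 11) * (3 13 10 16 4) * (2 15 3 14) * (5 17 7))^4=((2 15 7 5 17 11 14)(3 13 10 16 4))^4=(2 17 15 11 7 14 5)(3 4 16 10 13)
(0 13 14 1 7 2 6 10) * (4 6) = (0 13 14 1 7 2 4 6 10) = [13, 7, 4, 3, 6, 5, 10, 2, 8, 9, 0, 11, 12, 14, 1]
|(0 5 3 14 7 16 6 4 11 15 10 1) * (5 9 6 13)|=|(0 9 6 4 11 15 10 1)(3 14 7 16 13 5)|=24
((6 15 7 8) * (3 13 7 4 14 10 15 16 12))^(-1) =(3 12 16 6 8 7 13)(4 15 10 14)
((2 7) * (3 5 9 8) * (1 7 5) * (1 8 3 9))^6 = (9)(1 2)(5 7)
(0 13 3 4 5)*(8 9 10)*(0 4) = [13, 1, 2, 0, 5, 4, 6, 7, 9, 10, 8, 11, 12, 3] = (0 13 3)(4 5)(8 9 10)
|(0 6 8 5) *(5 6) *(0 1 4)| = 4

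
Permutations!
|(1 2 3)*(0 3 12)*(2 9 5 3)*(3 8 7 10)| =21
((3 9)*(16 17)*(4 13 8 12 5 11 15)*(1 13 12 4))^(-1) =((1 13 8 4 12 5 11 15)(3 9)(16 17))^(-1) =(1 15 11 5 12 4 8 13)(3 9)(16 17)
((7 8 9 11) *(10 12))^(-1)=(7 11 9 8)(10 12)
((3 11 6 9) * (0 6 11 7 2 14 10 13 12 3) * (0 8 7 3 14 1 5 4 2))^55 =(1 2 4 5)(10 14 12 13)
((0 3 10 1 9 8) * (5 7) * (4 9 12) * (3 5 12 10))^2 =((0 5 7 12 4 9 8)(1 10))^2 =(0 7 4 8 5 12 9)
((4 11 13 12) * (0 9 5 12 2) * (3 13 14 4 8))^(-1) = (0 2 13 3 8 12 5 9)(4 14 11)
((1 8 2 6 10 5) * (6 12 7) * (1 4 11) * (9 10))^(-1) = ((1 8 2 12 7 6 9 10 5 4 11))^(-1) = (1 11 4 5 10 9 6 7 12 2 8)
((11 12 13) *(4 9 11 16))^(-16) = (4 11 13)(9 12 16)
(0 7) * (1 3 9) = [7, 3, 2, 9, 4, 5, 6, 0, 8, 1] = (0 7)(1 3 9)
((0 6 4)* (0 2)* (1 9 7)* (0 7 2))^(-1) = (0 4 6)(1 7 2 9)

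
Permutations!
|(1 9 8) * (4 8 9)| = 3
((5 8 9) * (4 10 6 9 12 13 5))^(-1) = ((4 10 6 9)(5 8 12 13))^(-1) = (4 9 6 10)(5 13 12 8)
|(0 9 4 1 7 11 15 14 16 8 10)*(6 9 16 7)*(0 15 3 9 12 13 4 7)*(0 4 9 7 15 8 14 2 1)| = |(0 16 14 4)(1 6 12 13 9 15 2)(3 7 11)(8 10)| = 84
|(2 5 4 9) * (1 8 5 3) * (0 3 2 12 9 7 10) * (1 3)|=|(0 1 8 5 4 7 10)(9 12)|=14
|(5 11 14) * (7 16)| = 6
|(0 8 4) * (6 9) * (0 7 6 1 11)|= |(0 8 4 7 6 9 1 11)|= 8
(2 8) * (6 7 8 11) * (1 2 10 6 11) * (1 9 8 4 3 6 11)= (1 2 9 8 10 11)(3 6 7 4)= [0, 2, 9, 6, 3, 5, 7, 4, 10, 8, 11, 1]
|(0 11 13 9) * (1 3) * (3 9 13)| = 5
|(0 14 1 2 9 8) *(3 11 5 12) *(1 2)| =20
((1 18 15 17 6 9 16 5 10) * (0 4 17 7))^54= ((0 4 17 6 9 16 5 10 1 18 15 7))^54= (0 5)(1 17)(4 10)(6 18)(7 16)(9 15)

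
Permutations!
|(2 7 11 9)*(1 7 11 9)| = |(1 7 9 2 11)| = 5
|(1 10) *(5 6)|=2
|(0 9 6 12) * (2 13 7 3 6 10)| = 9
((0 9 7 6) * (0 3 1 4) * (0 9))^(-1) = ((1 4 9 7 6 3))^(-1) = (1 3 6 7 9 4)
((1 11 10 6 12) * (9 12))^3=((1 11 10 6 9 12))^3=(1 6)(9 11)(10 12)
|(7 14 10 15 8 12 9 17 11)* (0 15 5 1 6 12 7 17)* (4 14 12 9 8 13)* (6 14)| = 12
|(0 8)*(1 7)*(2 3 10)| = 6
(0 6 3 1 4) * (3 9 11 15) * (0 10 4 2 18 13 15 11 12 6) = (1 2 18 13 15 3)(4 10)(6 9 12) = [0, 2, 18, 1, 10, 5, 9, 7, 8, 12, 4, 11, 6, 15, 14, 3, 16, 17, 13]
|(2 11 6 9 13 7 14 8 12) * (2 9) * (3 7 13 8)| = |(2 11 6)(3 7 14)(8 12 9)| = 3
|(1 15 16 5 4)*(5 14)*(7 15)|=7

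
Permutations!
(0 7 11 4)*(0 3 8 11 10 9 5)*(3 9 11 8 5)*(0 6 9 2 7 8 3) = (0 8 3 5 6 9)(2 7 10 11 4) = [8, 1, 7, 5, 2, 6, 9, 10, 3, 0, 11, 4]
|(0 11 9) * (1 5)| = |(0 11 9)(1 5)| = 6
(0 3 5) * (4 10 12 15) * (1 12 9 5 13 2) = (0 3 13 2 1 12 15 4 10 9 5) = [3, 12, 1, 13, 10, 0, 6, 7, 8, 5, 9, 11, 15, 2, 14, 4]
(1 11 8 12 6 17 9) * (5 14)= (1 11 8 12 6 17 9)(5 14)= [0, 11, 2, 3, 4, 14, 17, 7, 12, 1, 10, 8, 6, 13, 5, 15, 16, 9]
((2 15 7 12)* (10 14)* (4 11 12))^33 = (2 4)(7 12)(10 14)(11 15)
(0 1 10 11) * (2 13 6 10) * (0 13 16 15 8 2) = (0 1)(2 16 15 8)(6 10 11 13) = [1, 0, 16, 3, 4, 5, 10, 7, 2, 9, 11, 13, 12, 6, 14, 8, 15]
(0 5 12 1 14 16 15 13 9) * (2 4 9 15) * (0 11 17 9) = (0 5 12 1 14 16 2 4)(9 11 17)(13 15) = [5, 14, 4, 3, 0, 12, 6, 7, 8, 11, 10, 17, 1, 15, 16, 13, 2, 9]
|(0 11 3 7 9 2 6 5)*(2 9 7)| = |(0 11 3 2 6 5)| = 6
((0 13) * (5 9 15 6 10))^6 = (5 9 15 6 10)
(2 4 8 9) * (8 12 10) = (2 4 12 10 8 9) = [0, 1, 4, 3, 12, 5, 6, 7, 9, 2, 8, 11, 10]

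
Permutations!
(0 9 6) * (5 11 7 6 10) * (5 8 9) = (0 5 11 7 6)(8 9 10) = [5, 1, 2, 3, 4, 11, 0, 6, 9, 10, 8, 7]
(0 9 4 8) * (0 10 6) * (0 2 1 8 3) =(0 9 4 3)(1 8 10 6 2) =[9, 8, 1, 0, 3, 5, 2, 7, 10, 4, 6]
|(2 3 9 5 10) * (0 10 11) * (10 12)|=8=|(0 12 10 2 3 9 5 11)|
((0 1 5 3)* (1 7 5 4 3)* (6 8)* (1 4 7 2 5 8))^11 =((0 2 5 4 3)(1 7 8 6))^11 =(0 2 5 4 3)(1 6 8 7)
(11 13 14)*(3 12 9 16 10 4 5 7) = [0, 1, 2, 12, 5, 7, 6, 3, 8, 16, 4, 13, 9, 14, 11, 15, 10] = (3 12 9 16 10 4 5 7)(11 13 14)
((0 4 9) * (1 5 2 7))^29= ((0 4 9)(1 5 2 7))^29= (0 9 4)(1 5 2 7)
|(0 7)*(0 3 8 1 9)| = 6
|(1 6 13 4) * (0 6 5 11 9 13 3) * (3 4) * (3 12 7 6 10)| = |(0 10 3)(1 5 11 9 13 12 7 6 4)| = 9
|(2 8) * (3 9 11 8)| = |(2 3 9 11 8)| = 5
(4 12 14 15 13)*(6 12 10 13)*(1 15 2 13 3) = (1 15 6 12 14 2 13 4 10 3) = [0, 15, 13, 1, 10, 5, 12, 7, 8, 9, 3, 11, 14, 4, 2, 6]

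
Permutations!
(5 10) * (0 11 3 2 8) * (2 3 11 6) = (11)(0 6 2 8)(5 10) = [6, 1, 8, 3, 4, 10, 2, 7, 0, 9, 5, 11]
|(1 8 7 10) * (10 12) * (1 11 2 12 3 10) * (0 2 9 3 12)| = 4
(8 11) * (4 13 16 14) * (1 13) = (1 13 16 14 4)(8 11) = [0, 13, 2, 3, 1, 5, 6, 7, 11, 9, 10, 8, 12, 16, 4, 15, 14]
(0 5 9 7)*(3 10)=(0 5 9 7)(3 10)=[5, 1, 2, 10, 4, 9, 6, 0, 8, 7, 3]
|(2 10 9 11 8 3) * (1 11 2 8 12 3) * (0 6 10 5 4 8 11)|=|(0 6 10 9 2 5 4 8 1)(3 11 12)|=9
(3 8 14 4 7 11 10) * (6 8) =(3 6 8 14 4 7 11 10) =[0, 1, 2, 6, 7, 5, 8, 11, 14, 9, 3, 10, 12, 13, 4]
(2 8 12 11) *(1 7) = [0, 7, 8, 3, 4, 5, 6, 1, 12, 9, 10, 2, 11] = (1 7)(2 8 12 11)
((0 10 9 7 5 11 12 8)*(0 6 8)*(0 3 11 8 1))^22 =((0 10 9 7 5 8 6 1)(3 11 12))^22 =(0 6 5 9)(1 8 7 10)(3 11 12)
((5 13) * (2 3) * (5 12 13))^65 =(2 3)(12 13)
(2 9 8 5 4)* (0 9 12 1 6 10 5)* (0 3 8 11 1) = [9, 6, 12, 8, 2, 4, 10, 7, 3, 11, 5, 1, 0] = (0 9 11 1 6 10 5 4 2 12)(3 8)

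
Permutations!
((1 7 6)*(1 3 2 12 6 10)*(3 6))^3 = ((1 7 10)(2 12 3))^3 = (12)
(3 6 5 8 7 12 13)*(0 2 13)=[2, 1, 13, 6, 4, 8, 5, 12, 7, 9, 10, 11, 0, 3]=(0 2 13 3 6 5 8 7 12)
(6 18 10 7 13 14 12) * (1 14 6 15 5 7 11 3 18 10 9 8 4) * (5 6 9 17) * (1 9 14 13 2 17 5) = [0, 13, 17, 18, 9, 7, 10, 2, 4, 8, 11, 3, 15, 14, 12, 6, 16, 1, 5] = (1 13 14 12 15 6 10 11 3 18 5 7 2 17)(4 9 8)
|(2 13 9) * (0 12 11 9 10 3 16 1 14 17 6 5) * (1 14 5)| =|(0 12 11 9 2 13 10 3 16 14 17 6 1 5)| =14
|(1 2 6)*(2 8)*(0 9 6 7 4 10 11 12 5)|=|(0 9 6 1 8 2 7 4 10 11 12 5)|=12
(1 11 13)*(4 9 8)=(1 11 13)(4 9 8)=[0, 11, 2, 3, 9, 5, 6, 7, 4, 8, 10, 13, 12, 1]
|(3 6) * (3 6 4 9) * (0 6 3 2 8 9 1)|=15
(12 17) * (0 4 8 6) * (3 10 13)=(0 4 8 6)(3 10 13)(12 17)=[4, 1, 2, 10, 8, 5, 0, 7, 6, 9, 13, 11, 17, 3, 14, 15, 16, 12]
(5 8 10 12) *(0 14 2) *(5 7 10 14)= (0 5 8 14 2)(7 10 12)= [5, 1, 0, 3, 4, 8, 6, 10, 14, 9, 12, 11, 7, 13, 2]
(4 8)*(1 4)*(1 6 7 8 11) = (1 4 11)(6 7 8) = [0, 4, 2, 3, 11, 5, 7, 8, 6, 9, 10, 1]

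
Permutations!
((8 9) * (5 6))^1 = (5 6)(8 9)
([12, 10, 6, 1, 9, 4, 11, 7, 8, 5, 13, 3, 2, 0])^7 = (0 10 3 6 12 13 1 11 2)(4 9 5)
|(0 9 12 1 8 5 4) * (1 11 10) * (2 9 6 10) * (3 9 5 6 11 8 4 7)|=13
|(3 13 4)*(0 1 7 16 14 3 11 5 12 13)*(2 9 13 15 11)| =|(0 1 7 16 14 3)(2 9 13 4)(5 12 15 11)| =12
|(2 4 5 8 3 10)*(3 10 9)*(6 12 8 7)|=8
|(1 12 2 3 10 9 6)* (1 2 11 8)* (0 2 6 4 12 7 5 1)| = |(0 2 3 10 9 4 12 11 8)(1 7 5)| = 9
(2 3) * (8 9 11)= [0, 1, 3, 2, 4, 5, 6, 7, 9, 11, 10, 8]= (2 3)(8 9 11)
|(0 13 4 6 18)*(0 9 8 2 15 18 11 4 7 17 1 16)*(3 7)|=105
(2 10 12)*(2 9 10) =(9 10 12) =[0, 1, 2, 3, 4, 5, 6, 7, 8, 10, 12, 11, 9]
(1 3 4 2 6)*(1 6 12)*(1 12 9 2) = (12)(1 3 4)(2 9) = [0, 3, 9, 4, 1, 5, 6, 7, 8, 2, 10, 11, 12]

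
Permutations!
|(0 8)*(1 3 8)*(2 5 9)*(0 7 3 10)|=3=|(0 1 10)(2 5 9)(3 8 7)|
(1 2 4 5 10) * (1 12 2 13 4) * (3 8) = (1 13 4 5 10 12 2)(3 8) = [0, 13, 1, 8, 5, 10, 6, 7, 3, 9, 12, 11, 2, 4]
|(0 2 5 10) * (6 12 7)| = |(0 2 5 10)(6 12 7)| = 12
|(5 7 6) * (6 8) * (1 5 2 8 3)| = 12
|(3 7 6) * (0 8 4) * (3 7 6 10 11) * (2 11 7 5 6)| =|(0 8 4)(2 11 3)(5 6)(7 10)| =6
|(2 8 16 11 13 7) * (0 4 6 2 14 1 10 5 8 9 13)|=14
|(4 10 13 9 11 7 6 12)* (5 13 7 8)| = |(4 10 7 6 12)(5 13 9 11 8)| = 5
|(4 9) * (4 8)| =3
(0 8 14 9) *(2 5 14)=(0 8 2 5 14 9)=[8, 1, 5, 3, 4, 14, 6, 7, 2, 0, 10, 11, 12, 13, 9]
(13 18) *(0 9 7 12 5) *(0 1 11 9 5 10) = (0 5 1 11 9 7 12 10)(13 18) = [5, 11, 2, 3, 4, 1, 6, 12, 8, 7, 0, 9, 10, 18, 14, 15, 16, 17, 13]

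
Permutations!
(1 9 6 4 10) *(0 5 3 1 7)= (0 5 3 1 9 6 4 10 7)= [5, 9, 2, 1, 10, 3, 4, 0, 8, 6, 7]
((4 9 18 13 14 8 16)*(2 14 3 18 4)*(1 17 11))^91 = (1 17 11)(2 16 8 14)(3 18 13)(4 9)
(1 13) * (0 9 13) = (0 9 13 1) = [9, 0, 2, 3, 4, 5, 6, 7, 8, 13, 10, 11, 12, 1]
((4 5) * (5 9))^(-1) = (4 5 9)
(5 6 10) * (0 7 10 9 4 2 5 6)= (0 7 10 6 9 4 2 5)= [7, 1, 5, 3, 2, 0, 9, 10, 8, 4, 6]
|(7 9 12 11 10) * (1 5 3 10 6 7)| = |(1 5 3 10)(6 7 9 12 11)| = 20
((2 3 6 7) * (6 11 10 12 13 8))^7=((2 3 11 10 12 13 8 6 7))^7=(2 6 13 10 3 7 8 12 11)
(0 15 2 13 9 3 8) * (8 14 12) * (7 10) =(0 15 2 13 9 3 14 12 8)(7 10) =[15, 1, 13, 14, 4, 5, 6, 10, 0, 3, 7, 11, 8, 9, 12, 2]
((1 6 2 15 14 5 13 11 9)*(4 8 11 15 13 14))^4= (1 15 9 13 11 2 8 6 4)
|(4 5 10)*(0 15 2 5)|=|(0 15 2 5 10 4)|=6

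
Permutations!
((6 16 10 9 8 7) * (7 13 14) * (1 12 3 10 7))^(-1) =((1 12 3 10 9 8 13 14)(6 16 7))^(-1) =(1 14 13 8 9 10 3 12)(6 7 16)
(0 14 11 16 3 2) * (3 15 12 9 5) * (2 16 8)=(0 14 11 8 2)(3 16 15 12 9 5)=[14, 1, 0, 16, 4, 3, 6, 7, 2, 5, 10, 8, 9, 13, 11, 12, 15]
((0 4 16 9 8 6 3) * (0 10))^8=(16)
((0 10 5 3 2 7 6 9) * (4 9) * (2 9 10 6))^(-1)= (0 9 3 5 10 4 6)(2 7)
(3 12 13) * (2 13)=(2 13 3 12)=[0, 1, 13, 12, 4, 5, 6, 7, 8, 9, 10, 11, 2, 3]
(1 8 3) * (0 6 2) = (0 6 2)(1 8 3) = [6, 8, 0, 1, 4, 5, 2, 7, 3]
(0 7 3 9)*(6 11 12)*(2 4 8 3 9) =[7, 1, 4, 2, 8, 5, 11, 9, 3, 0, 10, 12, 6] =(0 7 9)(2 4 8 3)(6 11 12)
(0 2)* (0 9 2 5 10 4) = (0 5 10 4)(2 9) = [5, 1, 9, 3, 0, 10, 6, 7, 8, 2, 4]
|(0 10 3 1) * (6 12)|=4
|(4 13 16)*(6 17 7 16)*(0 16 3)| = |(0 16 4 13 6 17 7 3)| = 8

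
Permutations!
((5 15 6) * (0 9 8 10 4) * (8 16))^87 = (0 8)(4 16)(9 10)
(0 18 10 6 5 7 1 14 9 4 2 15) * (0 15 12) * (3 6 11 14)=(0 18 10 11 14 9 4 2 12)(1 3 6 5 7)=[18, 3, 12, 6, 2, 7, 5, 1, 8, 4, 11, 14, 0, 13, 9, 15, 16, 17, 10]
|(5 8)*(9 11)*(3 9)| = |(3 9 11)(5 8)| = 6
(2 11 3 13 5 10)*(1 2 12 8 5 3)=(1 2 11)(3 13)(5 10 12 8)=[0, 2, 11, 13, 4, 10, 6, 7, 5, 9, 12, 1, 8, 3]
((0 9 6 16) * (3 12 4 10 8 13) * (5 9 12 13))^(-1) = (0 16 6 9 5 8 10 4 12)(3 13)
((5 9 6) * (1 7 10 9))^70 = ((1 7 10 9 6 5))^70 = (1 6 10)(5 9 7)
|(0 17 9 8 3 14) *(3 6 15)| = 8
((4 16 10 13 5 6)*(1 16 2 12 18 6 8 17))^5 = (18)(1 8 13 16 17 5 10)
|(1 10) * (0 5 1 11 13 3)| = |(0 5 1 10 11 13 3)| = 7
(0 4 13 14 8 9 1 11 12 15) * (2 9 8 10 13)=(0 4 2 9 1 11 12 15)(10 13 14)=[4, 11, 9, 3, 2, 5, 6, 7, 8, 1, 13, 12, 15, 14, 10, 0]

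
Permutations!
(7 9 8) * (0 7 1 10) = (0 7 9 8 1 10) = [7, 10, 2, 3, 4, 5, 6, 9, 1, 8, 0]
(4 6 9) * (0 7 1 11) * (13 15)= [7, 11, 2, 3, 6, 5, 9, 1, 8, 4, 10, 0, 12, 15, 14, 13]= (0 7 1 11)(4 6 9)(13 15)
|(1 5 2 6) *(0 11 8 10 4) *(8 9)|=12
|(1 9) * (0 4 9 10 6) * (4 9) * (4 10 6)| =4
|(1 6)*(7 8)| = |(1 6)(7 8)| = 2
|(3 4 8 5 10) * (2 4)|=6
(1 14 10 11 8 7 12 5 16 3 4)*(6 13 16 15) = (1 14 10 11 8 7 12 5 15 6 13 16 3 4) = [0, 14, 2, 4, 1, 15, 13, 12, 7, 9, 11, 8, 5, 16, 10, 6, 3]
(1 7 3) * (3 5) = (1 7 5 3) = [0, 7, 2, 1, 4, 3, 6, 5]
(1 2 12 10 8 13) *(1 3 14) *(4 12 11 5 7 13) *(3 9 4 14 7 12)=(1 2 11 5 12 10 8 14)(3 7 13 9 4)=[0, 2, 11, 7, 3, 12, 6, 13, 14, 4, 8, 5, 10, 9, 1]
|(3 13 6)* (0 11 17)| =3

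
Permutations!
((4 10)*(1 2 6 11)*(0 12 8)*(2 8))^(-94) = (0 11 12 1 2 8 6) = ((0 12 2 6 11 1 8)(4 10))^(-94)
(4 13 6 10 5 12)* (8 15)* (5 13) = (4 5 12)(6 10 13)(8 15) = [0, 1, 2, 3, 5, 12, 10, 7, 15, 9, 13, 11, 4, 6, 14, 8]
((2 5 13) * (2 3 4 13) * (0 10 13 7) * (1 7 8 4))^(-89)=(0 10 13 3 1 7)(2 5)(4 8)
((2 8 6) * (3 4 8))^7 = ((2 3 4 8 6))^7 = (2 4 6 3 8)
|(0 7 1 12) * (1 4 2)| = |(0 7 4 2 1 12)| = 6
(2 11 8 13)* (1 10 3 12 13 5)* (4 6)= [0, 10, 11, 12, 6, 1, 4, 7, 5, 9, 3, 8, 13, 2]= (1 10 3 12 13 2 11 8 5)(4 6)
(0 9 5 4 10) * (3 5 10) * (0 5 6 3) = (0 9 10 5 4)(3 6) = [9, 1, 2, 6, 0, 4, 3, 7, 8, 10, 5]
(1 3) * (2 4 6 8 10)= (1 3)(2 4 6 8 10)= [0, 3, 4, 1, 6, 5, 8, 7, 10, 9, 2]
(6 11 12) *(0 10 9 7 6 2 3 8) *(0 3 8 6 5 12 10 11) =(0 11 10 9 7 5 12 2 8 3 6) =[11, 1, 8, 6, 4, 12, 0, 5, 3, 7, 9, 10, 2]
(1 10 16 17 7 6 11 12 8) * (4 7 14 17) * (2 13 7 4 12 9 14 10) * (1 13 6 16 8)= (1 2 6 11 9 14 17 10 8 13 7 16 12)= [0, 2, 6, 3, 4, 5, 11, 16, 13, 14, 8, 9, 1, 7, 17, 15, 12, 10]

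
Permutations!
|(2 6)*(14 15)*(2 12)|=6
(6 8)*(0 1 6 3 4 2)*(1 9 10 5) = (0 9 10 5 1 6 8 3 4 2) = [9, 6, 0, 4, 2, 1, 8, 7, 3, 10, 5]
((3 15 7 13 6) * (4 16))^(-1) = ((3 15 7 13 6)(4 16))^(-1) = (3 6 13 7 15)(4 16)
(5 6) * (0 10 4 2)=(0 10 4 2)(5 6)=[10, 1, 0, 3, 2, 6, 5, 7, 8, 9, 4]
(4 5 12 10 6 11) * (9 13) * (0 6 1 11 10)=[6, 11, 2, 3, 5, 12, 10, 7, 8, 13, 1, 4, 0, 9]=(0 6 10 1 11 4 5 12)(9 13)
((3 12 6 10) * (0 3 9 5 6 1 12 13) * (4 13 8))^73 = ((0 3 8 4 13)(1 12)(5 6 10 9))^73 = (0 4 3 13 8)(1 12)(5 6 10 9)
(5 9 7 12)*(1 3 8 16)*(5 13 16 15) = (1 3 8 15 5 9 7 12 13 16) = [0, 3, 2, 8, 4, 9, 6, 12, 15, 7, 10, 11, 13, 16, 14, 5, 1]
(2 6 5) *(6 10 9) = (2 10 9 6 5) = [0, 1, 10, 3, 4, 2, 5, 7, 8, 6, 9]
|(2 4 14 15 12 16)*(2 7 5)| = |(2 4 14 15 12 16 7 5)| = 8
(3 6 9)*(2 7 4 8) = [0, 1, 7, 6, 8, 5, 9, 4, 2, 3] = (2 7 4 8)(3 6 9)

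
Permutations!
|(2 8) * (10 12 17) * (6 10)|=|(2 8)(6 10 12 17)|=4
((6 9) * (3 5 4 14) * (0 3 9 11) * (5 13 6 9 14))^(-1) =(14)(0 11 6 13 3)(4 5)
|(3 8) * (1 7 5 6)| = 4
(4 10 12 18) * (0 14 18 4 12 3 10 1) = (0 14 18 12 4 1)(3 10) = [14, 0, 2, 10, 1, 5, 6, 7, 8, 9, 3, 11, 4, 13, 18, 15, 16, 17, 12]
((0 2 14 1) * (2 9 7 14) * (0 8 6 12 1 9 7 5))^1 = (0 7 14 9 5)(1 8 6 12)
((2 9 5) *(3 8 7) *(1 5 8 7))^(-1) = (1 8 9 2 5)(3 7)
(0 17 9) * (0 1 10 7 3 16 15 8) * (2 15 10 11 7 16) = (0 17 9 1 11 7 3 2 15 8)(10 16) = [17, 11, 15, 2, 4, 5, 6, 3, 0, 1, 16, 7, 12, 13, 14, 8, 10, 9]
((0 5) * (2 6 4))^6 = ((0 5)(2 6 4))^6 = (6)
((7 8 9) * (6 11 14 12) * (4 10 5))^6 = ((4 10 5)(6 11 14 12)(7 8 9))^6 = (6 14)(11 12)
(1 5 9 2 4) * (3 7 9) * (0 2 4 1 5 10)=(0 2 1 10)(3 7 9 4 5)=[2, 10, 1, 7, 5, 3, 6, 9, 8, 4, 0]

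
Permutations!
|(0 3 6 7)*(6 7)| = |(0 3 7)| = 3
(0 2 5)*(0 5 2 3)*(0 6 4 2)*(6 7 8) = [3, 1, 0, 7, 2, 5, 4, 8, 6] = (0 3 7 8 6 4 2)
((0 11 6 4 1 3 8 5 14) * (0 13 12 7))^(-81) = (0 4 8 13)(1 5 12 11)(3 14 7 6)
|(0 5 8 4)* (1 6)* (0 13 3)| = 6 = |(0 5 8 4 13 3)(1 6)|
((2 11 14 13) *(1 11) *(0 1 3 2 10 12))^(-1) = (0 12 10 13 14 11 1)(2 3)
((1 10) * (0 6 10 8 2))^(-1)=(0 2 8 1 10 6)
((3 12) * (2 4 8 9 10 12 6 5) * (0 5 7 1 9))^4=(0 8 4 2 5)(1 3 9 6 10 7 12)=((0 5 2 4 8)(1 9 10 12 3 6 7))^4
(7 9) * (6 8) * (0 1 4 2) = (0 1 4 2)(6 8)(7 9) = [1, 4, 0, 3, 2, 5, 8, 9, 6, 7]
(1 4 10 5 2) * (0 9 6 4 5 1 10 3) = (0 9 6 4 3)(1 5 2 10) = [9, 5, 10, 0, 3, 2, 4, 7, 8, 6, 1]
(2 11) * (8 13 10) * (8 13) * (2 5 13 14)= (2 11 5 13 10 14)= [0, 1, 11, 3, 4, 13, 6, 7, 8, 9, 14, 5, 12, 10, 2]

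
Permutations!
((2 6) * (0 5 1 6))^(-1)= ((0 5 1 6 2))^(-1)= (0 2 6 1 5)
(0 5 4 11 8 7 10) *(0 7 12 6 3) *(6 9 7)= [5, 1, 2, 0, 11, 4, 3, 10, 12, 7, 6, 8, 9]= (0 5 4 11 8 12 9 7 10 6 3)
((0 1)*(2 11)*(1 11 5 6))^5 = (0 1 6 5 2 11)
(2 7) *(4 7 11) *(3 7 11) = [0, 1, 3, 7, 11, 5, 6, 2, 8, 9, 10, 4] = (2 3 7)(4 11)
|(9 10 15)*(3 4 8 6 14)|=15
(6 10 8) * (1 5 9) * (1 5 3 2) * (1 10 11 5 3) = (2 10 8 6 11 5 9 3) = [0, 1, 10, 2, 4, 9, 11, 7, 6, 3, 8, 5]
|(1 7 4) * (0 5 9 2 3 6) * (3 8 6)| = 6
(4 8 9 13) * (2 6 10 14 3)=(2 6 10 14 3)(4 8 9 13)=[0, 1, 6, 2, 8, 5, 10, 7, 9, 13, 14, 11, 12, 4, 3]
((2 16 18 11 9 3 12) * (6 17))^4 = (2 9 16 3 18 12 11)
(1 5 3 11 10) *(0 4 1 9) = (0 4 1 5 3 11 10 9) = [4, 5, 2, 11, 1, 3, 6, 7, 8, 0, 9, 10]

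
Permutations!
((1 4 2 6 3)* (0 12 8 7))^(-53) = (0 7 8 12)(1 2 3 4 6)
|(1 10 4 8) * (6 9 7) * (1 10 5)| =|(1 5)(4 8 10)(6 9 7)| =6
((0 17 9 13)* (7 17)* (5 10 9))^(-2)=((0 7 17 5 10 9 13))^(-2)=(0 9 5 7 13 10 17)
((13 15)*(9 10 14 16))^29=(9 10 14 16)(13 15)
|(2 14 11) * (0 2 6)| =|(0 2 14 11 6)| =5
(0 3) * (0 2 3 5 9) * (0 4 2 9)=[5, 1, 3, 9, 2, 0, 6, 7, 8, 4]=(0 5)(2 3 9 4)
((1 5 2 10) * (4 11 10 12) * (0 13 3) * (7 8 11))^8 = ((0 13 3)(1 5 2 12 4 7 8 11 10))^8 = (0 3 13)(1 10 11 8 7 4 12 2 5)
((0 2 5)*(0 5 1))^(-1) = (5)(0 1 2)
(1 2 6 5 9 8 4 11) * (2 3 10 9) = (1 3 10 9 8 4 11)(2 6 5) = [0, 3, 6, 10, 11, 2, 5, 7, 4, 8, 9, 1]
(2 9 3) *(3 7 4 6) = (2 9 7 4 6 3) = [0, 1, 9, 2, 6, 5, 3, 4, 8, 7]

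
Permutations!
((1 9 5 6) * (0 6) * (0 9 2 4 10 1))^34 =((0 6)(1 2 4 10)(5 9))^34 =(1 4)(2 10)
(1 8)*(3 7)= (1 8)(3 7)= [0, 8, 2, 7, 4, 5, 6, 3, 1]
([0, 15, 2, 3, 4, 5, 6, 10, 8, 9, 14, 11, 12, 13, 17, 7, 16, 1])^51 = [0, 10, 2, 3, 4, 5, 6, 17, 8, 9, 1, 11, 12, 13, 15, 14, 16, 7]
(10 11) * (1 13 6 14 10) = [0, 13, 2, 3, 4, 5, 14, 7, 8, 9, 11, 1, 12, 6, 10] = (1 13 6 14 10 11)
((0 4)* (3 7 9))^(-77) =(0 4)(3 7 9)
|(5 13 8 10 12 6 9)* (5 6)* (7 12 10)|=10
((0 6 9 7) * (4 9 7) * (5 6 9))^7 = ((0 9 4 5 6 7))^7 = (0 9 4 5 6 7)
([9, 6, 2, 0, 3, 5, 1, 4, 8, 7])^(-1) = (0 3 4 7 9)(1 6)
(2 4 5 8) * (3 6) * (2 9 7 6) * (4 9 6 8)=(2 9 7 8 6 3)(4 5)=[0, 1, 9, 2, 5, 4, 3, 8, 6, 7]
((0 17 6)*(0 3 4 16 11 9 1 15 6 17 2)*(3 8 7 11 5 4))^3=(17)(0 2)(1 8 9 6 11 15 7)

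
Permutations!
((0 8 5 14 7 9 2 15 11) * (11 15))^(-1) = ((15)(0 8 5 14 7 9 2 11))^(-1) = (15)(0 11 2 9 7 14 5 8)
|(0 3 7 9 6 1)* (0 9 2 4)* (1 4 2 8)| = |(0 3 7 8 1 9 6 4)| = 8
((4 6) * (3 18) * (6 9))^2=((3 18)(4 9 6))^2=(18)(4 6 9)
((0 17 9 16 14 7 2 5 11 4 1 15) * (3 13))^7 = (0 5 9 4 14 15 2 17 11 16 1 7)(3 13)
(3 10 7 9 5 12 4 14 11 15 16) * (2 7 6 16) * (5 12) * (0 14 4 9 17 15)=(0 14 11)(2 7 17 15)(3 10 6 16)(9 12)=[14, 1, 7, 10, 4, 5, 16, 17, 8, 12, 6, 0, 9, 13, 11, 2, 3, 15]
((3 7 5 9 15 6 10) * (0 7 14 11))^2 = (0 5 15 10 14)(3 11 7 9 6)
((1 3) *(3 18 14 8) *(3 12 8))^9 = ((1 18 14 3)(8 12))^9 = (1 18 14 3)(8 12)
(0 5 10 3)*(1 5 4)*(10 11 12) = [4, 5, 2, 0, 1, 11, 6, 7, 8, 9, 3, 12, 10] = (0 4 1 5 11 12 10 3)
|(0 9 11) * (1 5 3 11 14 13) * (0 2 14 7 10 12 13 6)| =13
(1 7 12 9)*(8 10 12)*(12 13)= (1 7 8 10 13 12 9)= [0, 7, 2, 3, 4, 5, 6, 8, 10, 1, 13, 11, 9, 12]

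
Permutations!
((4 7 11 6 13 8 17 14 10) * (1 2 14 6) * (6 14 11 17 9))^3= (4 14 7 10 17)(6 9 8 13)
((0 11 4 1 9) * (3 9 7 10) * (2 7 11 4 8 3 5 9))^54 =(0 9 5 10 7 2 3 8 11 1 4)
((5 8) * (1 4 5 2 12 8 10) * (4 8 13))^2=(1 2 13 5)(4 10 8 12)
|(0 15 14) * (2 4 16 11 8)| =|(0 15 14)(2 4 16 11 8)| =15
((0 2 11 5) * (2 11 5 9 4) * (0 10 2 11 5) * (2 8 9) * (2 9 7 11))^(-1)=(0 2 4 9 11 7 8 10 5)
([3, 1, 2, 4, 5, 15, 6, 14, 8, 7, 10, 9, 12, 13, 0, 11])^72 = [0, 1, 2, 3, 4, 5, 6, 7, 8, 9, 10, 11, 12, 13, 14, 15]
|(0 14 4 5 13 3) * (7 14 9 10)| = 9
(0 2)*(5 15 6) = (0 2)(5 15 6) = [2, 1, 0, 3, 4, 15, 5, 7, 8, 9, 10, 11, 12, 13, 14, 6]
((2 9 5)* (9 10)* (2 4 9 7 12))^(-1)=(2 12 7 10)(4 5 9)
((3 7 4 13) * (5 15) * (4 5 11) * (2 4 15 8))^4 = ((2 4 13 3 7 5 8)(11 15))^4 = (15)(2 7 4 5 13 8 3)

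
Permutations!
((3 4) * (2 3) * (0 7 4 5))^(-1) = (0 5 3 2 4 7)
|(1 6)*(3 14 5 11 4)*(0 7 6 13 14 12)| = 11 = |(0 7 6 1 13 14 5 11 4 3 12)|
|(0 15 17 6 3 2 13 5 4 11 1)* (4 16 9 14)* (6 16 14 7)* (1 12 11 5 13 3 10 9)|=60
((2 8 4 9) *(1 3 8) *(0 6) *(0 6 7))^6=(9)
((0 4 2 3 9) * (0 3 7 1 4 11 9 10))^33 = (0 3 11 10 9)(1 4 2 7)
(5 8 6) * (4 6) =[0, 1, 2, 3, 6, 8, 5, 7, 4] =(4 6 5 8)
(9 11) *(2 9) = (2 9 11) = [0, 1, 9, 3, 4, 5, 6, 7, 8, 11, 10, 2]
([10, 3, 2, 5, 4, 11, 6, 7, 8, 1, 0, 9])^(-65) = (11)(0 10)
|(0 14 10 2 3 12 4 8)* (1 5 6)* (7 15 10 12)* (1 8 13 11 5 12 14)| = 45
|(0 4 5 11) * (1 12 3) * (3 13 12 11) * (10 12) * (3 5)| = 15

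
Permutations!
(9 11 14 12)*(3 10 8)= (3 10 8)(9 11 14 12)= [0, 1, 2, 10, 4, 5, 6, 7, 3, 11, 8, 14, 9, 13, 12]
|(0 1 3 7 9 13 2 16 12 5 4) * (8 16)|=12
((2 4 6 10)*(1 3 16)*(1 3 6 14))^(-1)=((1 6 10 2 4 14)(3 16))^(-1)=(1 14 4 2 10 6)(3 16)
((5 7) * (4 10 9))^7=((4 10 9)(5 7))^7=(4 10 9)(5 7)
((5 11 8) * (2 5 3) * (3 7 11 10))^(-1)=(2 3 10 5)(7 8 11)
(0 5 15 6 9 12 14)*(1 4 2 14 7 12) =(0 5 15 6 9 1 4 2 14)(7 12) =[5, 4, 14, 3, 2, 15, 9, 12, 8, 1, 10, 11, 7, 13, 0, 6]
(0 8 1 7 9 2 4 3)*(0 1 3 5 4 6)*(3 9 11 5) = (0 8 9 2 6)(1 7 11 5 4 3) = [8, 7, 6, 1, 3, 4, 0, 11, 9, 2, 10, 5]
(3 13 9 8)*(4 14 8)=(3 13 9 4 14 8)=[0, 1, 2, 13, 14, 5, 6, 7, 3, 4, 10, 11, 12, 9, 8]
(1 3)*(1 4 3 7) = [0, 7, 2, 4, 3, 5, 6, 1] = (1 7)(3 4)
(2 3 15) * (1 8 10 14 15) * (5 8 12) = (1 12 5 8 10 14 15 2 3) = [0, 12, 3, 1, 4, 8, 6, 7, 10, 9, 14, 11, 5, 13, 15, 2]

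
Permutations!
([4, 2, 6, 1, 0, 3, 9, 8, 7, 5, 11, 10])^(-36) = [0, 1, 2, 3, 4, 5, 6, 7, 8, 9, 10, 11]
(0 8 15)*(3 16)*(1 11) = (0 8 15)(1 11)(3 16) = [8, 11, 2, 16, 4, 5, 6, 7, 15, 9, 10, 1, 12, 13, 14, 0, 3]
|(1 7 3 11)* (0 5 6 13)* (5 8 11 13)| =|(0 8 11 1 7 3 13)(5 6)| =14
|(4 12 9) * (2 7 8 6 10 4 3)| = 9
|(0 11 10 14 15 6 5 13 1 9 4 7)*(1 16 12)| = 14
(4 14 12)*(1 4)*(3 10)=(1 4 14 12)(3 10)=[0, 4, 2, 10, 14, 5, 6, 7, 8, 9, 3, 11, 1, 13, 12]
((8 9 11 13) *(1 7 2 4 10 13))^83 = ((1 7 2 4 10 13 8 9 11))^83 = (1 2 10 8 11 7 4 13 9)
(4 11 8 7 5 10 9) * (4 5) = (4 11 8 7)(5 10 9) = [0, 1, 2, 3, 11, 10, 6, 4, 7, 5, 9, 8]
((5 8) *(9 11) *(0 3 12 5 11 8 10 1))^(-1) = (0 1 10 5 12 3)(8 9 11)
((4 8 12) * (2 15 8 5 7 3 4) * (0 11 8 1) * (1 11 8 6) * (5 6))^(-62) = (0 6 3 5 15 12)(1 4 7 11 2 8)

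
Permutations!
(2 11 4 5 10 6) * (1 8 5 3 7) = (1 8 5 10 6 2 11 4 3 7) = [0, 8, 11, 7, 3, 10, 2, 1, 5, 9, 6, 4]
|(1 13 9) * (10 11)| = 6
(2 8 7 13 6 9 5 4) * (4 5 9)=(2 8 7 13 6 4)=[0, 1, 8, 3, 2, 5, 4, 13, 7, 9, 10, 11, 12, 6]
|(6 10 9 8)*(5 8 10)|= 6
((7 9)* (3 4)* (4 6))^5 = ((3 6 4)(7 9))^5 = (3 4 6)(7 9)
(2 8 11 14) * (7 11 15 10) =(2 8 15 10 7 11 14) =[0, 1, 8, 3, 4, 5, 6, 11, 15, 9, 7, 14, 12, 13, 2, 10]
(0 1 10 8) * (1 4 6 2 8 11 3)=(0 4 6 2 8)(1 10 11 3)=[4, 10, 8, 1, 6, 5, 2, 7, 0, 9, 11, 3]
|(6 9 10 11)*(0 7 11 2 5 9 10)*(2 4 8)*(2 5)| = |(0 7 11 6 10 4 8 5 9)| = 9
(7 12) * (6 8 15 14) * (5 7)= (5 7 12)(6 8 15 14)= [0, 1, 2, 3, 4, 7, 8, 12, 15, 9, 10, 11, 5, 13, 6, 14]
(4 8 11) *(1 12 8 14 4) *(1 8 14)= (1 12 14 4)(8 11)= [0, 12, 2, 3, 1, 5, 6, 7, 11, 9, 10, 8, 14, 13, 4]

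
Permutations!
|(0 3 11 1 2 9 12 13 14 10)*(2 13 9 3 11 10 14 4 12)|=|(14)(0 11 1 13 4 12 9 2 3 10)|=10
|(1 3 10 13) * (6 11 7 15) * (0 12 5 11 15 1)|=18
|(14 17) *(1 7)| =|(1 7)(14 17)| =2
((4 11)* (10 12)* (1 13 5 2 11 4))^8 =((1 13 5 2 11)(10 12))^8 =(1 2 13 11 5)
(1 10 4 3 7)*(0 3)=(0 3 7 1 10 4)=[3, 10, 2, 7, 0, 5, 6, 1, 8, 9, 4]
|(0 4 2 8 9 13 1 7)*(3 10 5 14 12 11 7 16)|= 15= |(0 4 2 8 9 13 1 16 3 10 5 14 12 11 7)|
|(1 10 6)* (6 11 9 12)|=6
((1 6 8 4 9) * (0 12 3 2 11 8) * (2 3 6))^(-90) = ((0 12 6)(1 2 11 8 4 9))^(-90) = (12)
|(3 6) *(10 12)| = 2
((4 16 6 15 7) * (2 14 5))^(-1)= (2 5 14)(4 7 15 6 16)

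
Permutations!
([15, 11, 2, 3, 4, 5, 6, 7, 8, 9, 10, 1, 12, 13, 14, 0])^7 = [15, 11, 2, 3, 4, 5, 6, 7, 8, 9, 10, 1, 12, 13, 14, 0]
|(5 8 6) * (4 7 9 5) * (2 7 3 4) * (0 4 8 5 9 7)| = 6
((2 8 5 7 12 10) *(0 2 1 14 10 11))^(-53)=(0 5 11 8 12 2 7)(1 14 10)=((0 2 8 5 7 12 11)(1 14 10))^(-53)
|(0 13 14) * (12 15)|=6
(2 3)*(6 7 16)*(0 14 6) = [14, 1, 3, 2, 4, 5, 7, 16, 8, 9, 10, 11, 12, 13, 6, 15, 0] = (0 14 6 7 16)(2 3)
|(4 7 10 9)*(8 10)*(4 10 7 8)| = 6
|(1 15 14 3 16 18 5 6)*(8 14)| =9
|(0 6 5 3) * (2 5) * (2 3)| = 6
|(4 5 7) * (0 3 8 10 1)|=|(0 3 8 10 1)(4 5 7)|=15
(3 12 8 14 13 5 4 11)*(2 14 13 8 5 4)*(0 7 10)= [7, 1, 14, 12, 11, 2, 6, 10, 13, 9, 0, 3, 5, 4, 8]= (0 7 10)(2 14 8 13 4 11 3 12 5)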